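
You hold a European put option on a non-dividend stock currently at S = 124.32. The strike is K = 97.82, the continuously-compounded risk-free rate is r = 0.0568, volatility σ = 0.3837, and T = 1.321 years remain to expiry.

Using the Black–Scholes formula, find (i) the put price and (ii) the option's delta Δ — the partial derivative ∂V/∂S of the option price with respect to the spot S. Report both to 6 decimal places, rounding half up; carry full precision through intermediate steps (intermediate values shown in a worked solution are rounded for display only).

price = 6.448737
Δ = -0.175089

σ√T = 0.3837·√1.321 = 0.441005
d₁ = (ln(S/K) + (r+σ²/2)T) / (σ√T) = (ln(124.32/97.82) + (0.0568+0.3837²/2)·1.321) / 0.441005 = (0.239730 + 0.172275) / 0.441005 = 0.934242
d₂ = d₁ − σ√T = 0.934242 − 0.441005 = 0.493238
e^{−rT} = e^{−0.0568·1.321} = 0.927713
N(−d₁) = 0.175089,  N(−d₂) = 0.310922
Put price V = K·e^{−rT}·N(−d₂) − S·N(−d₁) = 28.215861 − 21.767124 = 6.448737
Δ = −N(−d₁) = -0.175089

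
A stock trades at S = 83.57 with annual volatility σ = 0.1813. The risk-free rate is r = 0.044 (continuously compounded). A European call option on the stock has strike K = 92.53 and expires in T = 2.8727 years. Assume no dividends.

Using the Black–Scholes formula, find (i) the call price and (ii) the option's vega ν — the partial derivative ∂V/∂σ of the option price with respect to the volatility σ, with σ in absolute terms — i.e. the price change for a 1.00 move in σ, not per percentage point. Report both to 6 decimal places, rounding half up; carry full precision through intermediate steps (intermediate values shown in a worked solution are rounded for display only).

price = 11.126149
ν = 54.987305

σ√T = 0.1813·√2.8727 = 0.307286
d₁ = (ln(S/K) + (r+σ²/2)T) / (σ√T) = (ln(83.57/92.53) + (0.044+0.1813²/2)·2.8727) / 0.307286 = (-0.101848 + 0.173611) / 0.307286 = 0.233538
d₂ = d₁ − σ√T = 0.233538 − 0.307286 = -0.073749
e^{−rT} = e^{−0.044·2.8727} = 0.881263
N(d₁) = 0.592328,  N(d₂) = 0.470605
Call price V = S·N(d₁) − K·e^{−rT}·N(d₂) = 49.500852 − 38.374703 = 11.126149
φ(d₁) = (1/√(2π))·e^{−d₁²/2} = 0.388210
ν = S·φ(d₁)·√T = 54.987305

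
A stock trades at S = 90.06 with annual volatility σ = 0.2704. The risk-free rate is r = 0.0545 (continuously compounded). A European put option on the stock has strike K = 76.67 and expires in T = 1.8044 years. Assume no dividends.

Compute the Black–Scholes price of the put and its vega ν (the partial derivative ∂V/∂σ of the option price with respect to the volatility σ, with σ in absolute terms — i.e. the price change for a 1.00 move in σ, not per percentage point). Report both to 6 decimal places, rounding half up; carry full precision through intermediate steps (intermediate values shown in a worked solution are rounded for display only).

price = 3.972324
ν = 32.319788

σ√T = 0.2704·√1.8044 = 0.363223
d₁ = (ln(S/K) + (r+σ²/2)T) / (σ√T) = (ln(90.06/76.67) + (0.0545+0.2704²/2)·1.8044) / 0.363223 = (0.160966 + 0.164305) / 0.363223 = 0.895513
d₂ = d₁ − σ√T = 0.895513 − 0.363223 = 0.532290
e^{−rT} = e^{−0.0545·1.8044} = 0.906341
N(−d₁) = 0.185256,  N(−d₂) = 0.297262
Put price V = K·e^{−rT}·N(−d₂) − S·N(−d₁) = 20.656515 − 16.684191 = 3.972324
φ(d₁) = (1/√(2π))·e^{−d₁²/2} = 0.267159
ν = S·φ(d₁)·√T = 32.319788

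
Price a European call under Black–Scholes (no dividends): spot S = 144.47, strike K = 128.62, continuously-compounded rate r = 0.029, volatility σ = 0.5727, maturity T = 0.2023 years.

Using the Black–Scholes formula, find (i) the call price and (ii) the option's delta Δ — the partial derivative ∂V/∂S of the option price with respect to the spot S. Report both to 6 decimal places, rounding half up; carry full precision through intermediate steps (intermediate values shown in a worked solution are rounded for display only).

price = 23.783216
Δ = 0.726651

σ√T = 0.5727·√0.2023 = 0.257588
d₁ = (ln(S/K) + (r+σ²/2)T) / (σ√T) = (ln(144.47/128.62) + (0.029+0.5727²/2)·0.2023) / 0.257588 = (0.116210 + 0.039042) / 0.257588 = 0.602715
d₂ = d₁ − σ√T = 0.602715 − 0.257588 = 0.345127
e^{−rT} = e^{−0.029·0.2023} = 0.994150
N(d₁) = 0.726651,  N(d₂) = 0.635001
Call price V = S·N(d₁) − K·e^{−rT}·N(d₂) = 104.979247 − 81.196031 = 23.783216
Δ = N(d₁) = 0.726651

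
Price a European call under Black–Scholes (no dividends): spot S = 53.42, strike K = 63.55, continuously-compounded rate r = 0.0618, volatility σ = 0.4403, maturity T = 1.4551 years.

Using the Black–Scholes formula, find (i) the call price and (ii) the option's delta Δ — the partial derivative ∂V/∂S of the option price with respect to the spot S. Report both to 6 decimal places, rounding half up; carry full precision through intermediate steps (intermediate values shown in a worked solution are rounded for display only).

σ√T = 0.4403·√1.4551 = 0.531123
d₁ = (ln(S/K) + (r+σ²/2)T) / (σ√T) = (ln(53.42/63.55) + (0.0618+0.4403²/2)·1.4551) / 0.531123 = (-0.173642 + 0.230971) / 0.531123 = 0.107940
d₂ = d₁ − σ√T = 0.107940 − 0.531123 = -0.423183
e^{−rT} = e^{−0.0618·1.4551} = 0.914000
N(d₁) = 0.542978,  N(d₂) = 0.336081
Call price V = S·N(d₁) − K·e^{−rT}·N(d₂) = 29.005896 − 19.521139 = 9.484756
Δ = N(d₁) = 0.542978

price = 9.484756
Δ = 0.542978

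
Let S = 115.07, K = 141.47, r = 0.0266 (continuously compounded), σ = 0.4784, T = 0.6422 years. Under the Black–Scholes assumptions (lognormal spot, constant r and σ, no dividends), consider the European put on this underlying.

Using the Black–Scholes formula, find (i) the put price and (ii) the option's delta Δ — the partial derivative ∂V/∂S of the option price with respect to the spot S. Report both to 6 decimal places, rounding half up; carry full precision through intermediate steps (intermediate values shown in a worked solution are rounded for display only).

σ√T = 0.4784·√0.6422 = 0.383377
d₁ = (ln(S/K) + (r+σ²/2)T) / (σ√T) = (ln(115.07/141.47) + (0.0266+0.4784²/2)·0.6422) / 0.383377 = (-0.206547 + 0.090572) / 0.383377 = -0.302510
d₂ = d₁ − σ√T = -0.302510 − 0.383377 = -0.685887
e^{−rT} = e^{−0.0266·0.6422} = 0.983063
N(−d₁) = 0.618868,  N(−d₂) = 0.753608
Put price V = K·e^{−rT}·N(−d₂) − S·N(−d₁) = 104.807161 − 71.213183 = 33.593978
Δ = −N(−d₁) = -0.618868

price = 33.593978
Δ = -0.618868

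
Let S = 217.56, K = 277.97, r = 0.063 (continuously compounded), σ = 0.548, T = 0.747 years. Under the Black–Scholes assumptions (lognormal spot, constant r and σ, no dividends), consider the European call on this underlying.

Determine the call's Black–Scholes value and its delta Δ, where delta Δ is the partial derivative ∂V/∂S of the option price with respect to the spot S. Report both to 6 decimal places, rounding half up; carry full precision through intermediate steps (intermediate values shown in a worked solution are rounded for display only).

σ√T = 0.548·√0.747 = 0.473632
d₁ = (ln(S/K) + (r+σ²/2)T) / (σ√T) = (ln(217.56/277.97) + (0.063+0.548²/2)·0.747) / 0.473632 = (-0.245039 + 0.159225) / 0.473632 = -0.181183
d₂ = d₁ − σ√T = -0.181183 − 0.473632 = -0.654815
e^{−rT} = e^{−0.063·0.747} = 0.954029
N(d₁) = 0.428112,  N(d₂) = 0.256294
Call price V = S·N(d₁) − K·e^{−rT}·N(d₂) = 93.140050 − 67.966866 = 25.173184
Δ = N(d₁) = 0.428112

price = 25.173184
Δ = 0.428112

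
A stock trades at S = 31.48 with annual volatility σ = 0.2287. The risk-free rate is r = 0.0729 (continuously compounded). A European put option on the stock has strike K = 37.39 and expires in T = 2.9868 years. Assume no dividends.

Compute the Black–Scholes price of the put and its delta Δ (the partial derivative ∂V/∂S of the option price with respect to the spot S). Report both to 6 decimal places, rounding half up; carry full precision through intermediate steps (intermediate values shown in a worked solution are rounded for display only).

price = 4.150373
Δ = -0.377059

σ√T = 0.2287·√2.9868 = 0.395248
d₁ = (ln(S/K) + (r+σ²/2)T) / (σ√T) = (ln(31.48/37.39) + (0.0729+0.2287²/2)·2.9868) / 0.395248 = (-0.172051 + 0.295848) / 0.395248 = 0.313214
d₂ = d₁ − σ√T = 0.313214 − 0.395248 = -0.082033
e^{−rT} = e^{−0.0729·2.9868} = 0.804336
N(−d₁) = 0.377059,  N(−d₂) = 0.532690
Put price V = K·e^{−rT}·N(−d₂) − S·N(−d₁) = 16.020189 − 11.869815 = 4.150373
Δ = −N(−d₁) = -0.377059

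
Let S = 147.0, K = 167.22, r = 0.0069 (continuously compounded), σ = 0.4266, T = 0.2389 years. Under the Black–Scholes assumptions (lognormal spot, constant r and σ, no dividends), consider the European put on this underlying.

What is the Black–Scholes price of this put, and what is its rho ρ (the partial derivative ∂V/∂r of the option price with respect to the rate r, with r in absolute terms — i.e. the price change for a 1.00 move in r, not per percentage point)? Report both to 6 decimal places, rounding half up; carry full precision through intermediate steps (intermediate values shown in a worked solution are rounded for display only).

σ√T = 0.4266·√0.2389 = 0.208511
d₁ = (ln(S/K) + (r+σ²/2)T) / (σ√T) = (ln(147.0/167.22) + (0.0069+0.4266²/2)·0.2389) / 0.208511 = (-0.128878 + 0.023387) / 0.208511 = -0.505925
d₂ = d₁ − σ√T = -0.505925 − 0.208511 = -0.714436
e^{−rT} = e^{−0.0069·0.2389} = 0.998353
N(−d₁) = 0.693545,  N(−d₂) = 0.762521
Put price V = K·e^{−rT}·N(−d₂) − S·N(−d₁) = 127.298775 − 101.951162 = 25.347612
ρ = −K·T·e^{−rT}·N(−d₂) = -30.411677

price = 25.347612
ρ = -30.411677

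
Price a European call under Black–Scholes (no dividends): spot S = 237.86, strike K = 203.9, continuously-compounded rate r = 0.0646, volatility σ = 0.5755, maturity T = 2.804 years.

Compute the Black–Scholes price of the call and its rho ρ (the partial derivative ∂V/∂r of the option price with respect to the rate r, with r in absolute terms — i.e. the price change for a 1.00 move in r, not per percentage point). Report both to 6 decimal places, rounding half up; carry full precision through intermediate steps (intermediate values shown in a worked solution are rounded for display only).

price = 113.497193
ρ = 213.077588

σ√T = 0.5755·√2.804 = 0.963683
d₁ = (ln(S/K) + (r+σ²/2)T) / (σ√T) = (ln(237.86/203.9) + (0.0646+0.5755²/2)·2.804) / 0.963683 = (0.154053 + 0.645481) / 0.963683 = 0.829664
d₂ = d₁ − σ√T = 0.829664 − 0.963683 = -0.134019
e^{−rT} = e^{−0.0646·2.804} = 0.834320
N(d₁) = 0.796636,  N(d₂) = 0.446694
Call price V = S·N(d₁) − K·e^{−rT}·N(d₂) = 189.487774 − 75.990581 = 113.497193
ρ = K·T·e^{−rT}·N(d₂) = 213.077588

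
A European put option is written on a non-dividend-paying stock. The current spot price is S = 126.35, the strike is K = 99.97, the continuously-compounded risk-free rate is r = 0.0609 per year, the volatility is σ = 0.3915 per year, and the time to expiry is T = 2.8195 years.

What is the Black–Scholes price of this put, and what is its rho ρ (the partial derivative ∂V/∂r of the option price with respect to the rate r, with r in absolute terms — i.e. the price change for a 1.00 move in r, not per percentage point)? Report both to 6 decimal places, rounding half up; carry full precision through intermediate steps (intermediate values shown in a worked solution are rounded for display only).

price = 10.795345
ρ = -91.726077

σ√T = 0.3915·√2.8195 = 0.657382
d₁ = (ln(S/K) + (r+σ²/2)T) / (σ√T) = (ln(126.35/99.97) + (0.0609+0.3915²/2)·2.8195) / 0.657382 = (0.234186 + 0.387783) / 0.657382 = 0.946130
d₂ = d₁ − σ√T = 0.946130 − 0.657382 = 0.288748
e^{−rT} = e^{−0.0609·2.8195} = 0.842225
N(−d₁) = 0.172041,  N(−d₂) = 0.386387
Put price V = K·e^{−rT}·N(−d₂) − S·N(−d₁) = 32.532746 − 21.737401 = 10.795345
ρ = −K·T·e^{−rT}·N(−d₂) = -91.726077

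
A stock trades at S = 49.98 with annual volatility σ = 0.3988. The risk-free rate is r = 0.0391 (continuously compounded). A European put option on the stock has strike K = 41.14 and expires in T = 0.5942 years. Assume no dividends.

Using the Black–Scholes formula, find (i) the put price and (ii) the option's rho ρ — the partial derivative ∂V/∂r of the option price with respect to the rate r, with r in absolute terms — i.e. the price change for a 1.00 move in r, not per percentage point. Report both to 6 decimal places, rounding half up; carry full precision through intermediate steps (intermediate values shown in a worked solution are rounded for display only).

price = 1.926764
ρ = -6.912888

σ√T = 0.3988·√0.5942 = 0.307412
d₁ = (ln(S/K) + (r+σ²/2)T) / (σ√T) = (ln(49.98/41.14) + (0.0391+0.3988²/2)·0.5942) / 0.307412 = (0.194642 + 0.070484) / 0.307412 = 0.862445
d₂ = d₁ − σ√T = 0.862445 − 0.307412 = 0.555033
e^{−rT} = e^{−0.0391·0.5942} = 0.977035
N(−d₁) = 0.194221,  N(−d₂) = 0.289436
Put price V = K·e^{−rT}·N(−d₂) − S·N(−d₁) = 11.633941 − 9.707177 = 1.926764
ρ = −K·T·e^{−rT}·N(−d₂) = -6.912888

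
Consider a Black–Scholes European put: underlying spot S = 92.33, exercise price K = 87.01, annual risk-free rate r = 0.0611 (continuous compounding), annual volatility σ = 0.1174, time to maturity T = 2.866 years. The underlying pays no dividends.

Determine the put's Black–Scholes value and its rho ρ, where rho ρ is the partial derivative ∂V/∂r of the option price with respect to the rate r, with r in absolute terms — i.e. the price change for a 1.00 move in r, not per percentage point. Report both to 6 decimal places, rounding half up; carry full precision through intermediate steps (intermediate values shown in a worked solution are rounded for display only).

price = 0.951318
ρ = -29.304914

σ√T = 0.1174·√2.866 = 0.198750
d₁ = (ln(S/K) + (r+σ²/2)T) / (σ√T) = (ln(92.33/87.01) + (0.0611+0.1174²/2)·2.866) / 0.198750 = (0.059346 + 0.194863) / 0.198750 = 1.279044
d₂ = d₁ − σ√T = 1.279044 − 0.198750 = 1.080294
e^{−rT} = e^{−0.0611·2.866} = 0.839363
N(−d₁) = 0.100441,  N(−d₂) = 0.140006
Put price V = K·e^{−rT}·N(−d₂) − S·N(−d₁) = 10.225022 − 9.273704 = 0.951318
ρ = −K·T·e^{−rT}·N(−d₂) = -29.304914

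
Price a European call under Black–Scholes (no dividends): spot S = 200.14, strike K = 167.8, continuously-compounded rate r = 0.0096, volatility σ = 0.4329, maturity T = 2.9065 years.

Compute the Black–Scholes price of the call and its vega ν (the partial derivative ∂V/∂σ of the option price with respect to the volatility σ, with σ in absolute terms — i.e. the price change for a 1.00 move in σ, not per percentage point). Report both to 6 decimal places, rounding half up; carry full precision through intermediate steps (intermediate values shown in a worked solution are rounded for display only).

price = 72.667052
ν = 110.513483

σ√T = 0.4329·√2.9065 = 0.738028
d₁ = (ln(S/K) + (r+σ²/2)T) / (σ√T) = (ln(200.14/167.8) + (0.0096+0.4329²/2)·2.9065) / 0.738028 = (0.176244 + 0.300245) / 0.738028 = 0.645625
d₂ = d₁ − σ√T = 0.645625 − 0.738028 = -0.092403
e^{−rT} = e^{−0.0096·2.9065} = 0.972483
N(d₁) = 0.740739,  N(d₂) = 0.463189
Call price V = S·N(d₁) − K·e^{−rT}·N(d₂) = 148.251484 − 75.584431 = 72.667052
φ(d₁) = (1/√(2π))·e^{−d₁²/2} = 0.323889
ν = S·φ(d₁)·√T = 110.513483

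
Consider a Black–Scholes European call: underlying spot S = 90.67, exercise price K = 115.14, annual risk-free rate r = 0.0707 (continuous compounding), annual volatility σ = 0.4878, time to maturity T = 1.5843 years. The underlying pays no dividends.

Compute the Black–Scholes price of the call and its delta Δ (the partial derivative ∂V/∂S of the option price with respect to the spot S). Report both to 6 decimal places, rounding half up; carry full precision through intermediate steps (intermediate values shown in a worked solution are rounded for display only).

price = 17.690766
Δ = 0.539944

σ√T = 0.4878·√1.5843 = 0.613989
d₁ = (ln(S/K) + (r+σ²/2)T) / (σ√T) = (ln(90.67/115.14) + (0.0707+0.4878²/2)·1.5843) / 0.613989 = (-0.238922 + 0.300501) / 0.613989 = 0.100293
d₂ = d₁ − σ√T = 0.100293 − 0.613989 = -0.513696
e^{−rT} = e^{−0.0707·1.5843} = 0.894035
N(d₁) = 0.539944,  N(d₂) = 0.303732
Call price V = S·N(d₁) − K·e^{−rT}·N(d₂) = 48.956745 − 31.265979 = 17.690766
Δ = N(d₁) = 0.539944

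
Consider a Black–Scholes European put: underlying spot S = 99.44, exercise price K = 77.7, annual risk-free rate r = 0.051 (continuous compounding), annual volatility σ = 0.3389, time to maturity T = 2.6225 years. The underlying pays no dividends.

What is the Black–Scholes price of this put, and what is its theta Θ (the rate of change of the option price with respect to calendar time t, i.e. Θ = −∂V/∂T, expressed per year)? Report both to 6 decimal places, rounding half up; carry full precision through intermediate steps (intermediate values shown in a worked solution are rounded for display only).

σ√T = 0.3389·√2.6225 = 0.548819
d₁ = (ln(S/K) + (r+σ²/2)T) / (σ√T) = (ln(99.44/77.7) + (0.051+0.3389²/2)·2.6225) / 0.548819 = (0.246699 + 0.284349) / 0.548819 = 0.967619
d₂ = d₁ − σ√T = 0.967619 − 0.548819 = 0.418800
e^{−rT} = e^{−0.051·2.6225} = 0.874811
N(−d₁) = 0.166617,  N(−d₂) = 0.337681
Put price V = K·e^{−rT}·N(−d₂) − S·N(−d₁) = 22.953140 − 16.568426 = 6.384714
φ(d₁) = (1/√(2π))·e^{−d₁²/2} = 0.249803
Θ = −S·φ(d₁)·σ/(2√T) + r·K·e^{−rT}·N(−d₂) = −2.599219 + 1.170610 = -1.428609

price = 6.384714
Θ = -1.428609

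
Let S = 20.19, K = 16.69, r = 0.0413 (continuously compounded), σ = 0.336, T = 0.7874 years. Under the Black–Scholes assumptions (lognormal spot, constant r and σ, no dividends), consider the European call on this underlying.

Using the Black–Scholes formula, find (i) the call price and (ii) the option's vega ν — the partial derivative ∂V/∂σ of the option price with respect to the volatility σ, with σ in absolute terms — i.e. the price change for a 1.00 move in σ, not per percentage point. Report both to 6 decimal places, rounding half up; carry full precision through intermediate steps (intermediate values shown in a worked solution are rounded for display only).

price = 4.738738
ν = 4.781374

σ√T = 0.336·√0.7874 = 0.298151
d₁ = (ln(S/K) + (r+σ²/2)T) / (σ√T) = (ln(20.19/16.69) + (0.0413+0.336²/2)·0.7874) / 0.298151 = (0.190378 + 0.076967) / 0.298151 = 0.896673
d₂ = d₁ − σ√T = 0.896673 − 0.298151 = 0.598522
e^{−rT} = e^{−0.0413·0.7874} = 0.968003
N(d₁) = 0.815053,  N(d₂) = 0.725254
Call price V = S·N(d₁) − K·e^{−rT}·N(d₂) = 16.455927 − 11.717189 = 4.738738
φ(d₁) = (1/√(2π))·e^{−d₁²/2} = 0.266882
ν = S·φ(d₁)·√T = 4.781374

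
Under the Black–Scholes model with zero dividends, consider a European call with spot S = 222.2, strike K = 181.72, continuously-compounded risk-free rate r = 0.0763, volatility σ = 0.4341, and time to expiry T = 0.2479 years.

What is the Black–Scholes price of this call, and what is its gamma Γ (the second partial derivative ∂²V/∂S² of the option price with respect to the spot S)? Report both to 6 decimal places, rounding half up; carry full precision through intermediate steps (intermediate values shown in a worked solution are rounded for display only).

σ√T = 0.4341·√0.2479 = 0.216136
d₁ = (ln(S/K) + (r+σ²/2)T) / (σ√T) = (ln(222.2/181.72) + (0.0763+0.4341²/2)·0.2479) / 0.216136 = (0.201111 + 0.042272) / 0.216136 = 1.126062
d₂ = d₁ − σ√T = 1.126062 − 0.216136 = 0.909926
e^{−rT} = e^{−0.0763·0.2479} = 0.981263
N(d₁) = 0.869930,  N(d₂) = 0.818569
Call price V = S·N(d₁) − K·e^{−rT}·N(d₂) = 193.298533 − 145.963248 = 47.335285
φ(d₁) = (1/√(2π))·e^{−d₁²/2} = 0.211624
Γ = φ(d₁) / (S·σ·√T) = 0.004406

price = 47.335285
Γ = 0.004406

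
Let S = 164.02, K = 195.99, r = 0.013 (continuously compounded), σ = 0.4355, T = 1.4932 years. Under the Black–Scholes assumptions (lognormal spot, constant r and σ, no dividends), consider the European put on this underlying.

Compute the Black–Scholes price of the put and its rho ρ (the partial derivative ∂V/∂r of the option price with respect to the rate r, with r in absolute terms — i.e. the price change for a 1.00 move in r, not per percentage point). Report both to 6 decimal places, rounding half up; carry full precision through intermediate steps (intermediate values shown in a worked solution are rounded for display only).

price = 53.081489
ρ = -204.850937

σ√T = 0.4355·√1.4932 = 0.532166
d₁ = (ln(S/K) + (r+σ²/2)T) / (σ√T) = (ln(164.02/195.99) + (0.013+0.4355²/2)·1.4932) / 0.532166 = (-0.178075 + 0.161012) / 0.532166 = -0.032064
d₂ = d₁ − σ√T = -0.032064 − 0.532166 = -0.564230
e^{−rT} = e^{−0.013·1.4932} = 0.980776
N(−d₁) = 0.512789,  N(−d₂) = 0.713701
Put price V = K·e^{−rT}·N(−d₂) − S·N(−d₁) = 137.189216 − 84.107727 = 53.081489
ρ = −K·T·e^{−rT}·N(−d₂) = -204.850937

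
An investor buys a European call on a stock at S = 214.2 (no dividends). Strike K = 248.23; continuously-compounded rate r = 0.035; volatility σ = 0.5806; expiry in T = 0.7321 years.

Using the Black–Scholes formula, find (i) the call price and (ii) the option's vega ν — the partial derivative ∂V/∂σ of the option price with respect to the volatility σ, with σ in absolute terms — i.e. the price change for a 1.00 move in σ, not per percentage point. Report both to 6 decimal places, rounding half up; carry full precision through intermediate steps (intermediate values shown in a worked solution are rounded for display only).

price = 32.174780
ν = 73.116023

σ√T = 0.5806·√0.7321 = 0.496778
d₁ = (ln(S/K) + (r+σ²/2)T) / (σ√T) = (ln(214.2/248.23) + (0.035+0.5806²/2)·0.7321) / 0.496778 = (-0.147446 + 0.149018) / 0.496778 = 0.003164
d₂ = d₁ − σ√T = 0.003164 − 0.496778 = -0.493613
e^{−rT} = e^{−0.035·0.7321} = 0.974702
N(d₁) = 0.501262,  N(d₂) = 0.310790
Call price V = S·N(d₁) − K·e^{−rT}·N(d₂) = 107.370415 − 75.195636 = 32.174780
φ(d₁) = (1/√(2π))·e^{−d₁²/2} = 0.398940
ν = S·φ(d₁)·√T = 73.116023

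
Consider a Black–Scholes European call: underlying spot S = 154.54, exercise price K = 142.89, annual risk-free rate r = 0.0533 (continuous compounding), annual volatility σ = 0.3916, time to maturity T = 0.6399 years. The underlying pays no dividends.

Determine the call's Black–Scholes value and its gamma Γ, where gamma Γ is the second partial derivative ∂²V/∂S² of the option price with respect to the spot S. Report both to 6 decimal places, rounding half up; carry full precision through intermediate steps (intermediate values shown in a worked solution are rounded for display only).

σ√T = 0.3916·√0.6399 = 0.313256
d₁ = (ln(S/K) + (r+σ²/2)T) / (σ√T) = (ln(154.54/142.89) + (0.0533+0.3916²/2)·0.6399) / 0.313256 = (0.078378 + 0.083171) / 0.313256 = 0.515710
d₂ = d₁ − σ√T = 0.515710 − 0.313256 = 0.202455
e^{−rT} = e^{−0.0533·0.6399} = 0.966468
N(d₁) = 0.696972,  N(d₂) = 0.580219
Call price V = S·N(d₁) − K·e^{−rT}·N(d₂) = 107.709984 − 80.127517 = 27.582467
φ(d₁) = (1/√(2π))·e^{−d₁²/2} = 0.349268
Γ = φ(d₁) / (S·σ·√T) = 0.007215

price = 27.582467
Γ = 0.007215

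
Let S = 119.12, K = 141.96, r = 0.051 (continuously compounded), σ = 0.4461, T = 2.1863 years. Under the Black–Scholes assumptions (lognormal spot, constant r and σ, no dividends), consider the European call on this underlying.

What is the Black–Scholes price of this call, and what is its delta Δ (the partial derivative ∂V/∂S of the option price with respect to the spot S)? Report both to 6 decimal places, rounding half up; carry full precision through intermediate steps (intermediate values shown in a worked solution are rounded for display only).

σ√T = 0.4461·√2.1863 = 0.659610
d₁ = (ln(S/K) + (r+σ²/2)T) / (σ√T) = (ln(119.12/141.96) + (0.051+0.4461²/2)·2.1863) / 0.659610 = (-0.175414 + 0.329044) / 0.659610 = 0.232910
d₂ = d₁ − σ√T = 0.232910 − 0.659610 = -0.426700
e^{−rT} = e^{−0.051·2.1863} = 0.894490
N(d₁) = 0.592084,  N(d₂) = 0.334799
Call price V = S·N(d₁) − K·e^{−rT}·N(d₂) = 70.529101 − 42.513403 = 28.015698
Δ = N(d₁) = 0.592084

price = 28.015698
Δ = 0.592084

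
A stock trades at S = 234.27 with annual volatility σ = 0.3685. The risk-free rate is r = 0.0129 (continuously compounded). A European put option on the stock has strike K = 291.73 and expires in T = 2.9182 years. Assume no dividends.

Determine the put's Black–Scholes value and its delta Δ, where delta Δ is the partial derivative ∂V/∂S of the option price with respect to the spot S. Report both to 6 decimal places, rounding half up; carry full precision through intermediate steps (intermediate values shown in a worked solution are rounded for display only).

σ√T = 0.3685·√2.9182 = 0.629499
d₁ = (ln(S/K) + (r+σ²/2)T) / (σ√T) = (ln(234.27/291.73) + (0.0129+0.3685²/2)·2.9182) / 0.629499 = (-0.219354 + 0.235779) / 0.629499 = 0.026092
d₂ = d₁ − σ√T = 0.026092 − 0.629499 = -0.603407
e^{−rT} = e^{−0.0129·2.9182} = 0.963055
N(−d₁) = 0.489592,  N(−d₂) = 0.726881
Put price V = K·e^{−rT}·N(−d₂) − S·N(−d₁) = 204.218701 − 114.696721 = 89.521980
Δ = −N(−d₁) = -0.489592

price = 89.521980
Δ = -0.489592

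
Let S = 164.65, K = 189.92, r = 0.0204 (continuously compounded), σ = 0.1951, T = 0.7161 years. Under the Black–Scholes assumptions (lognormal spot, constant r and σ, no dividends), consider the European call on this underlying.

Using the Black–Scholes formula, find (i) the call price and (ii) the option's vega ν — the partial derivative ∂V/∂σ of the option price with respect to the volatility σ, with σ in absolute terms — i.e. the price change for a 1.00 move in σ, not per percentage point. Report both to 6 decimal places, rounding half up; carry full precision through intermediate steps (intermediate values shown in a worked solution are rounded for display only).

price = 3.624358
ν = 43.695480

σ√T = 0.1951·√0.7161 = 0.165099
d₁ = (ln(S/K) + (r+σ²/2)T) / (σ√T) = (ln(164.65/189.92) + (0.0204+0.1951²/2)·0.7161) / 0.165099 = (-0.142781 + 0.028237) / 0.165099 = -0.693788
d₂ = d₁ − σ√T = -0.693788 − 0.165099 = -0.858887
e^{−rT} = e^{−0.0204·0.7161} = 0.985498
N(d₁) = 0.243907,  N(d₂) = 0.195201
Call price V = S·N(d₁) − K·e^{−rT}·N(d₂) = 40.159369 − 36.535011 = 3.624358
φ(d₁) = (1/√(2π))·e^{−d₁²/2} = 0.313609
ν = S·φ(d₁)·√T = 43.695480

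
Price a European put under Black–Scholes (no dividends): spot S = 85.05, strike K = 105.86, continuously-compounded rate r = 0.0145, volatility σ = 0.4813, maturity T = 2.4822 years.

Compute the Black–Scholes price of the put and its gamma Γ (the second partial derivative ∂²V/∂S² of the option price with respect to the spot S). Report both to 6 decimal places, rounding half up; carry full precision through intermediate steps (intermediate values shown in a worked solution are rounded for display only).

price = 36.940226
Γ = 0.006127

σ√T = 0.4813·√2.4822 = 0.758288
d₁ = (ln(S/K) + (r+σ²/2)T) / (σ√T) = (ln(85.05/105.86) + (0.0145+0.4813²/2)·2.4822) / 0.758288 = (-0.218878 + 0.323492) / 0.758288 = 0.137961
d₂ = d₁ − σ√T = 0.137961 − 0.758288 = -0.620327
e^{−rT} = e^{−0.0145·2.4822} = 0.964648
N(−d₁) = 0.445136,  N(−d₂) = 0.732479
Put price V = K·e^{−rT}·N(−d₂) − S·N(−d₁) = 74.799010 − 37.858785 = 36.940226
φ(d₁) = (1/√(2π))·e^{−d₁²/2} = 0.395164
Γ = φ(d₁) / (S·σ·√T) = 0.006127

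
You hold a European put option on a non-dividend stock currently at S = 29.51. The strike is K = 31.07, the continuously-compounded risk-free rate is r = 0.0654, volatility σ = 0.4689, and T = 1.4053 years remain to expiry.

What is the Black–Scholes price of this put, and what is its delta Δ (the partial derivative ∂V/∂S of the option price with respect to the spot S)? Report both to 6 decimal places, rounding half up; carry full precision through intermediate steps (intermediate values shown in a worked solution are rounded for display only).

price = 5.765007
Δ = -0.362945

σ√T = 0.4689·√1.4053 = 0.555859
d₁ = (ln(S/K) + (r+σ²/2)T) / (σ√T) = (ln(29.51/31.07) + (0.0654+0.4689²/2)·1.4053) / 0.555859 = (-0.051514 + 0.246396) / 0.555859 = 0.350597
d₂ = d₁ − σ√T = 0.350597 − 0.555859 = -0.205262
e^{−rT} = e^{−0.0654·1.4053} = 0.912190
N(−d₁) = 0.362945,  N(−d₂) = 0.581316
Put price V = K·e^{−rT}·N(−d₂) − S·N(−d₁) = 16.475520 − 10.710513 = 5.765007
Δ = −N(−d₁) = -0.362945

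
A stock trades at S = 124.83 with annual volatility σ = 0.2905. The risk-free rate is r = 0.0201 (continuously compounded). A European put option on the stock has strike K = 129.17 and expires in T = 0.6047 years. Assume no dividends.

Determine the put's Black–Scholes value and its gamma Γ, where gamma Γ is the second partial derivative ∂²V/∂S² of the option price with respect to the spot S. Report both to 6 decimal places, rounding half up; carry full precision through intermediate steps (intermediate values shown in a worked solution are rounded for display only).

price = 12.794333
Γ = 0.014146

σ√T = 0.2905·√0.6047 = 0.225900
d₁ = (ln(S/K) + (r+σ²/2)T) / (σ√T) = (ln(124.83/129.17) + (0.0201+0.2905²/2)·0.6047) / 0.225900 = (-0.034177 + 0.037670) / 0.225900 = 0.015464
d₂ = d₁ − σ√T = 0.015464 − 0.225900 = -0.210436
e^{−rT} = e^{−0.0201·0.6047} = 0.987919
N(−d₁) = 0.493831,  N(−d₂) = 0.583336
Put price V = K·e^{−rT}·N(−d₂) − S·N(−d₁) = 74.439259 − 61.644926 = 12.794333
φ(d₁) = (1/√(2π))·e^{−d₁²/2} = 0.398895
Γ = φ(d₁) / (S·σ·√T) = 0.014146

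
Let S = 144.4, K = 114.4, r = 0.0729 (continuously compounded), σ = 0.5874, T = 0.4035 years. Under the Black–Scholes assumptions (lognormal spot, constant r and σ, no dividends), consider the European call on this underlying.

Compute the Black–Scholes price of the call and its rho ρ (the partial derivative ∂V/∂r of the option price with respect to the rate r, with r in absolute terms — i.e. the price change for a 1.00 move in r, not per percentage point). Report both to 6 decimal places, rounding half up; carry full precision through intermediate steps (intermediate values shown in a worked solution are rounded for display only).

price = 39.968298
ρ = 31.251018

σ√T = 0.5874·√0.4035 = 0.373126
d₁ = (ln(S/K) + (r+σ²/2)T) / (σ√T) = (ln(144.4/114.4) + (0.0729+0.5874²/2)·0.4035) / 0.373126 = (0.232886 + 0.099027) / 0.373126 = 0.889546
d₂ = d₁ − σ√T = 0.889546 − 0.373126 = 0.516420
e^{−rT} = e^{−0.0729·0.4035} = 0.971013
N(d₁) = 0.813145,  N(d₂) = 0.697219
Call price V = S·N(d₁) − K·e^{−rT}·N(d₂) = 117.418156 − 77.449859 = 39.968298
ρ = K·T·e^{−rT}·N(d₂) = 31.251018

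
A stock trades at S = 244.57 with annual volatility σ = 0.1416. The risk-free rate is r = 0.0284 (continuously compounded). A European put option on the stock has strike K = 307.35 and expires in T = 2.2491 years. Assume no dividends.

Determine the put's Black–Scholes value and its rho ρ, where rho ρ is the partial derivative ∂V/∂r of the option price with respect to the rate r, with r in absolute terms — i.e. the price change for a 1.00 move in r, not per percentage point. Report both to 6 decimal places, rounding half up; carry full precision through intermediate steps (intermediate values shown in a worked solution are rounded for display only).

σ√T = 0.1416·√2.2491 = 0.212358
d₁ = (ln(S/K) + (r+σ²/2)T) / (σ√T) = (ln(244.57/307.35) + (0.0284+0.1416²/2)·2.2491) / 0.212358 = (-0.228486 + 0.086422) / 0.212358 = -0.668982
d₂ = d₁ − σ√T = -0.668982 − 0.212358 = -0.881339
e^{−rT} = e^{−0.0284·2.2491} = 0.938123
N(−d₁) = 0.748246,  N(−d₂) = 0.810933
Put price V = K·e^{−rT}·N(−d₂) − S·N(−d₁) = 233.817931 − 182.998631 = 50.819301
ρ = −K·T·e^{−rT}·N(−d₂) = -525.879909

price = 50.819301
ρ = -525.879909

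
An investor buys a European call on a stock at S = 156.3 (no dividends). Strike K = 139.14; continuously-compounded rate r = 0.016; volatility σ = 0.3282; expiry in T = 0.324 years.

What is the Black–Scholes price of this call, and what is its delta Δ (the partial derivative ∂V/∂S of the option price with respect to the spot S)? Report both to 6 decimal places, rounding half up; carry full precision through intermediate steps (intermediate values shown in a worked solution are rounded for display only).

σ√T = 0.3282·√0.324 = 0.186815
d₁ = (ln(S/K) + (r+σ²/2)T) / (σ√T) = (ln(156.3/139.14) + (0.016+0.3282²/2)·0.324) / 0.186815 = (0.116297 + 0.022634) / 0.186815 = 0.743681
d₂ = d₁ − σ√T = 0.743681 − 0.186815 = 0.556866
e^{−rT} = e^{−0.016·0.324} = 0.994829
N(d₁) = 0.771465,  N(d₂) = 0.711190
Call price V = S·N(d₁) − K·e^{−rT}·N(d₂) = 120.580002 − 98.443388 = 22.136615
Δ = N(d₁) = 0.771465

price = 22.136615
Δ = 0.771465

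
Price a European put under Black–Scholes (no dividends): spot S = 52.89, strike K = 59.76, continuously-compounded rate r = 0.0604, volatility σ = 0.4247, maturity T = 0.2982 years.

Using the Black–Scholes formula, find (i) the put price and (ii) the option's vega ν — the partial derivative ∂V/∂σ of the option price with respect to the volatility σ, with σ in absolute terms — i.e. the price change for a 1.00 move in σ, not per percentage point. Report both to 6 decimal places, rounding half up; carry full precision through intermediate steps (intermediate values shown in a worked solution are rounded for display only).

price = 8.559625
ν = 10.900971

σ√T = 0.4247·√0.2982 = 0.231919
d₁ = (ln(S/K) + (r+σ²/2)T) / (σ√T) = (ln(52.89/59.76) + (0.0604+0.4247²/2)·0.2982) / 0.231919 = (-0.122122 + 0.044904) / 0.231919 = -0.332952
d₂ = d₁ − σ√T = -0.332952 − 0.231919 = -0.564871
e^{−rT} = e^{−0.0604·0.2982} = 0.982150
N(−d₁) = 0.630415,  N(−d₂) = 0.713919
Put price V = K·e^{−rT}·N(−d₂) − S·N(−d₁) = 41.902256 − 33.342631 = 8.559625
φ(d₁) = (1/√(2π))·e^{−d₁²/2} = 0.377431
ν = S·φ(d₁)·√T = 10.900971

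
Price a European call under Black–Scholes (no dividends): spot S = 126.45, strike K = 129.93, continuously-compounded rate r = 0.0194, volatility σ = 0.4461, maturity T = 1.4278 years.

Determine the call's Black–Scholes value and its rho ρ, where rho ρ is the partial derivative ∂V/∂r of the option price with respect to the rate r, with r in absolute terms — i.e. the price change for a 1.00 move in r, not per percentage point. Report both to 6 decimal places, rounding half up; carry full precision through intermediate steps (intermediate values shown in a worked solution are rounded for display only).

price = 26.602748
ρ = 71.333098

σ√T = 0.4461·√1.4278 = 0.533048
d₁ = (ln(S/K) + (r+σ²/2)T) / (σ√T) = (ln(126.45/129.93) + (0.0194+0.4461²/2)·1.4278) / 0.533048 = (-0.027149 + 0.169769) / 0.533048 = 0.267556
d₂ = d₁ − σ√T = 0.267556 − 0.533048 = -0.265491
e^{−rT} = e^{−0.0194·1.4278} = 0.972681
N(d₁) = 0.605480,  N(d₂) = 0.395316
Call price V = S·N(d₁) − K·e^{−rT}·N(d₂) = 76.562896 − 49.960147 = 26.602748
ρ = K·T·e^{−rT}·N(d₂) = 71.333098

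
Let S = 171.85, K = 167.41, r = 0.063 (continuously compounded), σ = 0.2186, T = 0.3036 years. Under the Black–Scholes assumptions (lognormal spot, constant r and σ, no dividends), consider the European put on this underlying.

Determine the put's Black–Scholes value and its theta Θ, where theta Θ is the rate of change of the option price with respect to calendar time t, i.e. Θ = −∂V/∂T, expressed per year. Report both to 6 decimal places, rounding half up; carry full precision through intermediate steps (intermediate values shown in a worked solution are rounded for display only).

price = 4.827554
Θ = -8.473836

σ√T = 0.2186·√0.3036 = 0.120448
d₁ = (ln(S/K) + (r+σ²/2)T) / (σ√T) = (ln(171.85/167.41) + (0.063+0.2186²/2)·0.3036) / 0.120448 = (0.026176 + 0.026381) / 0.120448 = 0.436343
d₂ = d₁ − σ√T = 0.436343 − 0.120448 = 0.315895
e^{−rT} = e^{−0.063·0.3036} = 0.981055
N(−d₁) = 0.331294,  N(−d₂) = 0.376041
Put price V = K·e^{−rT}·N(−d₂) − S·N(−d₁) = 61.760417 − 56.932863 = 4.827554
φ(d₁) = (1/√(2π))·e^{−d₁²/2} = 0.362716
Θ = −S·φ(d₁)·σ/(2√T) + r·K·e^{−rT}·N(−d₂) = −12.364743 + 3.890906 = -8.473836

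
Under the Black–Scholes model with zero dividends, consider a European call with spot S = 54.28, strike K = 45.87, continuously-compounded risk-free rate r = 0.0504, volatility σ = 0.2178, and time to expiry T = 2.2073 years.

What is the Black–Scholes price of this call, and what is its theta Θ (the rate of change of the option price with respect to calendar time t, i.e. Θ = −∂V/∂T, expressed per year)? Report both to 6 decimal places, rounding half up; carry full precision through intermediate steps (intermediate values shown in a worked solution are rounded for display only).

σ√T = 0.2178·√2.2073 = 0.323585
d₁ = (ln(S/K) + (r+σ²/2)T) / (σ√T) = (ln(54.28/45.87) + (0.0504+0.2178²/2)·2.2073) / 0.323585 = (0.168345 + 0.163602) / 0.323585 = 1.025839
d₂ = d₁ − σ√T = 1.025839 − 0.323585 = 0.702253
e^{−rT} = e^{−0.0504·2.2073} = 0.894717
N(d₁) = 0.847516,  N(d₂) = 0.758739
Call price V = S·N(d₁) − K·e^{−rT}·N(d₂) = 46.003177 − 31.139171 = 14.864007
φ(d₁) = (1/√(2π))·e^{−d₁²/2} = 0.235720
Θ = −S·φ(d₁)·σ/(2√T) − r·K·e^{−rT}·N(d₂) = −0.937850 − 1.569414 = -2.507264

price = 14.864007
Θ = -2.507264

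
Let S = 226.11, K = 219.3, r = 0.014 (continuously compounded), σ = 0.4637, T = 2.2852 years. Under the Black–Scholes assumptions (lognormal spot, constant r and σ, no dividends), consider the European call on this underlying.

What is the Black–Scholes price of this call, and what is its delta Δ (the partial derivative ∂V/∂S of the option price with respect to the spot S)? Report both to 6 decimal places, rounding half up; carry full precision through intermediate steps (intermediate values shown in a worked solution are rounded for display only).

price = 67.167677
Δ = 0.669942

σ√T = 0.4637·√2.2852 = 0.700970
d₁ = (ln(S/K) + (r+σ²/2)T) / (σ√T) = (ln(226.11/219.3) + (0.014+0.4637²/2)·2.2852) / 0.700970 = (0.030581 + 0.277672) / 0.700970 = 0.439752
d₂ = d₁ − σ√T = 0.439752 − 0.700970 = -0.261217
e^{−rT} = e^{−0.014·2.2852} = 0.968514
N(d₁) = 0.669942,  N(d₂) = 0.396962
Call price V = S·N(d₁) − K·e^{−rT}·N(d₂) = 151.480522 − 84.312845 = 67.167677
Δ = N(d₁) = 0.669942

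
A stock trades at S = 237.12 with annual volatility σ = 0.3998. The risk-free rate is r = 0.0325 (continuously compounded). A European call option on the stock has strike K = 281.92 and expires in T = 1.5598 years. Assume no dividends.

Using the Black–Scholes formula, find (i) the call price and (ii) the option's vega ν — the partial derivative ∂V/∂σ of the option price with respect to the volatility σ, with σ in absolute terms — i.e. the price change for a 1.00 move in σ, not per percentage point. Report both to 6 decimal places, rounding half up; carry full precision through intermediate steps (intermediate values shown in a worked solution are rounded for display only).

price = 35.812809
ν = 118.143034

σ√T = 0.3998·√1.5598 = 0.499318
d₁ = (ln(S/K) + (r+σ²/2)T) / (σ√T) = (ln(237.12/281.92) + (0.0325+0.3998²/2)·1.5598) / 0.499318 = (-0.173057 + 0.175353) / 0.499318 = 0.004598
d₂ = d₁ − σ√T = 0.004598 − 0.499318 = -0.494720
e^{−rT} = e^{−0.0325·1.5598} = 0.950570
N(d₁) = 0.501834,  N(d₂) = 0.310399
Call price V = S·N(d₁) − K·e^{−rT}·N(d₂) = 118.994934 − 83.182125 = 35.812809
φ(d₁) = (1/√(2π))·e^{−d₁²/2} = 0.398938
ν = S·φ(d₁)·√T = 118.143034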